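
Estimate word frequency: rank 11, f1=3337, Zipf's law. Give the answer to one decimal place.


Zipf's law: f(r) = f(1) / r
f(1) = 3337
f(11) = 3337 / 11
= 303.4 occurrences


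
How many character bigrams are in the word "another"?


Word: "another" (length 7)
Number of 2-grams = length - 2 + 1 = 7 - 2 + 1
= 6


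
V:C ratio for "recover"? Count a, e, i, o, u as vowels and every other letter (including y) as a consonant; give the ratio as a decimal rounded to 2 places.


Word: "recover"
Vowels (a,e,i,o,u): 3
Consonants: 4
Ratio = 3/4
= 0.75


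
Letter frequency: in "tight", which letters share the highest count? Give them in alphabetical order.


Word: "tight"
Letter counts:
  'g': 1
  'h': 1
  'i': 1
  't': 2
Maximum count = 2
Most frequent = 't' (2 times each)


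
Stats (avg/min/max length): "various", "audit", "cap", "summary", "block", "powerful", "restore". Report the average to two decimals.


Lengths: "various"=7, "audit"=5, "cap"=3, "summary"=7, "block"=5, "powerful"=8, "restore"=7
Sum = 42, Count = 7
Average = 42/7 = 6.00
= avg=6.00, min=3, max=8


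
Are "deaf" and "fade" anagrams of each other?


Word 1: "deaf" → sorted: adef
Word 2: "fade" → sorted: adef
Same letters? adef == adef
Anagram = Yes


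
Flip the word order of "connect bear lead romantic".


Original: "connect bear lead romantic"
Words (1..n): connect | bear | lead | romantic
Reversed (n..1): romantic | lead | bear | connect
Result = "romantic lead bear connect"


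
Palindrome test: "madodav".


Word: "madodav"
Reversed: "vadodam"
Forward == Backward? madodav != vadodam
Palindrome = No


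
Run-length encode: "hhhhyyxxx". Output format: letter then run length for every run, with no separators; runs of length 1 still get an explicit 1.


String: "hhhhyyxxx"
Scanning for consecutive runs:
  'h' x 4
  'y' x 2
  'x' x 3
RLE = "h4y2x3"


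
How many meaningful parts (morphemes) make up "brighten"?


Word: "brighten"
Morphemes: bright | -en
Each morpheme carries meaning
= 2 morphemes


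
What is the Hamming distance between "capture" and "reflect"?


Comparing character by character (same length = 7):
  Pos 0: 'c' vs 'r' !=
  Pos 1: 'a' vs 'e' !=
  Pos 2: 'p' vs 'f' !=
  Pos 3: 't' vs 'l' !=
  Pos 4: 'u' vs 'e' !=
  Pos 5: 'r' vs 'c' !=
  Pos 6: 'e' vs 't' !=
Hamming distance = 7


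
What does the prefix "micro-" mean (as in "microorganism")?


Prefix: micro-
As in: microorganism -> micro- + organism
Meaning = small


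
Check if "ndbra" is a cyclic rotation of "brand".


Word: "brand", Candidate: "ndbra"
Method: check if candidate is substring of word+word
"brandbrand" contains "ndbra"? Yes
Is rotation = Yes


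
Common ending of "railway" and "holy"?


Word 1: "railway"
Word 2: "holy"
Comparing from end:
  Pos -1: 'y' == 'y'
  Pos -2: 'a' != 'l' (stop)
LCS = "y" (length 1)


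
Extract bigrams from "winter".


Word: "winter" (length 6)
Number of bigrams = 6 - 2 + 1 = 5
  Position 0: "wi"
  Position 1: "in"
  Position 2: "nt"
  Position 3: "te"
  Position 4: "er"
Bigrams = "wi", "in", "nt", "te", "er"


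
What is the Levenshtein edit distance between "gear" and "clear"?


Word 1: "gear" (length 4)
Word 2: "clear" (length 5)
One optimal edit sequence (insert/delete/substitute each cost 1):
  1. insert 'c'  (+1)
  2. substitute 'g' -> 'l'  (+1)
  3. keep 'e'
  4. keep 'a'
  5. keep 'r'
Total edit operations: 2
Edit distance = 2


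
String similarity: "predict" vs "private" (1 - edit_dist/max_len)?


Word 1: "predict" (length 7)
Word 2: "private" (length 7)
One optimal edit sequence:
  1. keep 'p'
  2. keep 'r'
  3. substitute 'e' -> 'i'  (+1)
  4. substitute 'd' -> 'v'  (+1)
  5. substitute 'i' -> 'a'  (+1)
  6. substitute 'c' -> 't'  (+1)
  7. substitute 't' -> 'e'  (+1)
Edit distance = 5
Max length = max(7, 7) = 7
Similarity = 1 - 5/7
= 0.2857


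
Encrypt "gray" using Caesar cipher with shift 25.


Word: "gray"
Shift: 25
Each letter → (letter + shift) mod 26:
  'g' (6) + 25 = 5 → 'f'
  'r' (17) + 25 = 16 → 'q'
  'a' (0) + 25 = 25 → 'z'
  'y' (24) + 25 = 23 → 'x'
Result = "fqzx"


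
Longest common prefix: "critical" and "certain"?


Word 1: "critical"
Word 2: "certain"
Comparing from start:
  Pos 0: 'c' == 'c'
  Pos 1: 'r' != 'e' (stop)
LCP = "c" (length 1)


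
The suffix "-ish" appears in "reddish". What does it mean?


Suffix: -ish
Example: reddish (red + -ish, with a spelling change)
Meaning = somewhat / having the qualities of


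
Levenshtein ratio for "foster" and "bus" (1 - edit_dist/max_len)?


Word 1: "foster" (length 6)
Word 2: "bus" (length 3)
One optimal edit sequence:
  1. substitute 'f' -> 'b'  (+1)
  2. substitute 'o' -> 'u'  (+1)
  3. keep 's'
  4. delete 't'  (+1)
  5. delete 'e'  (+1)
  6. delete 'r'  (+1)
Edit distance = 5
Max length = max(6, 3) = 6
Similarity = 1 - 5/6
= 0.1667


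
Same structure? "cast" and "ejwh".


Pattern of "cast": [0, 1, 2, 3]
Pattern of "ejwh": [0, 1, 2, 3]
Patterns match
Same pattern = Yes


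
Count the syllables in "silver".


Word: "silver"
Syllable breakdown: sil | ver
Counting: 2 parts
= 2 syllables


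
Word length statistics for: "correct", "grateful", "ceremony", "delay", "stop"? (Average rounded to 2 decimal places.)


Lengths: "correct"=7, "grateful"=8, "ceremony"=8, "delay"=5, "stop"=4
Sum = 32, Count = 5
Average = 32/5 = 6.40
= avg=6.40, min=4, max=8


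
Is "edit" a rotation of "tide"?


Word: "tide", Candidate: "edit"
Method: check if candidate is substring of word+word
"tidetide" contains "edit"? No
Is rotation = No


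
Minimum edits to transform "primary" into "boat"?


Word 1: "primary" (length 7)
Word 2: "boat" (length 4)
One optimal edit sequence (insert/delete/substitute each cost 1):
  1. delete 'p'  (+1)
  2. delete 'r'  (+1)
  3. substitute 'i' -> 'b'  (+1)
  4. substitute 'm' -> 'o'  (+1)
  5. keep 'a'
  6. delete 'r'  (+1)
  7. substitute 'y' -> 't'  (+1)
Total edit operations: 6
Edit distance = 6


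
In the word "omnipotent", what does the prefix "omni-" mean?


Prefix: omni-
Example: omnipotent = omni- + potent
Meaning = all


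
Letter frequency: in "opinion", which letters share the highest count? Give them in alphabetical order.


Word: "opinion"
Letter counts:
  'i': 2
  'n': 2
  'o': 2
  'p': 1
Maximum count = 2
Most frequent = 'i', 'n', 'o' (2 times each)


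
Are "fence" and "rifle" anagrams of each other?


Word 1: "fence" → sorted: ceefn
Word 2: "rifle" → sorted: efilr
Same letters? ceefn != efilr
Anagram = No


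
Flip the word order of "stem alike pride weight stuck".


Original: "stem alike pride weight stuck"
Words (1..n): stem | alike | pride | weight | stuck
Reversed (n..1): stuck | weight | pride | alike | stem
Result = "stuck weight pride alike stem"


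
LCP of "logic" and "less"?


Word 1: "logic"
Word 2: "less"
Comparing from start:
  Pos 0: 'l' == 'l'
  Pos 1: 'o' != 'e' (stop)
LCP = "l" (length 1)


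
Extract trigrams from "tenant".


Word: "tenant" (length 6)
Number of trigrams = 6 - 3 + 1 = 4
  Position 0: "ten"
  Position 1: "ena"
  Position 2: "nan"
  Position 3: "ant"
Trigrams = "ten", "ena", "nan", "ant"


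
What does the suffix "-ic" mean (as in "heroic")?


Suffix: -ic
As in: heroic -> hero + -ic
Meaning = relating to


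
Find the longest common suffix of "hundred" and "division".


Word 1: "hundred"
Word 2: "division"
Comparing from end:
  Pos -1: 'd' != 'n' (stop)
LCS = "" (length 0)


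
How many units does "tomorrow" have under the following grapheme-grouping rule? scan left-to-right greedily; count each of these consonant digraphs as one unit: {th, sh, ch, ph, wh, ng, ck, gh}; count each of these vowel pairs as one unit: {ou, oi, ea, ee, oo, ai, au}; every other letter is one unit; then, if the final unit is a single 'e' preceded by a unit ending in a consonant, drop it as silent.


Word: "tomorrow" (8 letters)
Left-to-right scan:
  (1) 't' (letter)
  (2) 'o' (letter)
  (3) 'm' (letter)
  (4) 'o' (letter)
  (5) 'r' (letter)
  (6) 'r' (letter)
  (7) 'o' (letter)
  (8) 'w' (letter)
Units from scan: 8
Sound units = 8 units


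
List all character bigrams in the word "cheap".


Word: "cheap" (length 5)
Number of bigrams = 5 - 2 + 1 = 4
  Position 0: "ch"
  Position 1: "he"
  Position 2: "ea"
  Position 3: "ap"
Bigrams = "ch", "he", "ea", "ap"


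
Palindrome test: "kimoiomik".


Word: "kimoiomik"
Reversed: "kimoiomik"
Forward == Backward? kimoiomik == kimoiomik
Palindrome = Yes


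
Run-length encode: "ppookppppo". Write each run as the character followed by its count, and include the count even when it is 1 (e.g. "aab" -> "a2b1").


String: "ppookppppo"
Scanning for consecutive runs:
  'p' x 2
  'o' x 2
  'k' x 1
  'p' x 4
  'o' x 1
RLE = "p2o2k1p4o1"


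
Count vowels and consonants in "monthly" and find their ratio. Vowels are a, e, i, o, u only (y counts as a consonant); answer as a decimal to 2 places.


Word: "monthly"
Vowels (a,e,i,o,u): 1
Consonants: 6
Ratio = 1/6
= 0.17


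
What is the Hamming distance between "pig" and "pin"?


Comparing character by character (same length = 3):
  Pos 0: 'p' vs 'p' =
  Pos 1: 'i' vs 'i' =
  Pos 2: 'g' vs 'n' !=
Hamming distance = 1


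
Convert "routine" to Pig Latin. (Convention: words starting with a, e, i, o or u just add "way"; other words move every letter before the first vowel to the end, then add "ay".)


Word: "routine"
Starts with consonant(s) → move to end, add 'ay'
Consonant cluster: "r"
Pig Latin = "outineray"


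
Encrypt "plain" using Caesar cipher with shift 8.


Word: "plain"
Shift: 8
Each letter → (letter + shift) mod 26:
  'p' (15) + 8 = 23 → 'x'
  'l' (11) + 8 = 19 → 't'
  'a' (0) + 8 = 8 → 'i'
  'i' (8) + 8 = 16 → 'q'
  'n' (13) + 8 = 21 → 'v'
Result = "xtiqv"


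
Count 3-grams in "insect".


Word: "insect" (length 6)
Number of 3-grams = length - 3 + 1 = 6 - 3 + 1
= 4


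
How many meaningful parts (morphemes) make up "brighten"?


Word: "brighten"
Morphemes: bright / -en
Each morpheme carries meaning
= 2 morphemes


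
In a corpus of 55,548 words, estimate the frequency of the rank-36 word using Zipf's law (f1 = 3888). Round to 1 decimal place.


Zipf's law: f(r) = f(1) / r
f(1) = 3888
f(36) = 3888 / 36
= 108.0 occurrences


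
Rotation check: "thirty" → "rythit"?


Word: "thirty", Candidate: "rythit"
Method: check if candidate is substring of word+word
"thirtythirty" contains "rythit"? No
Is rotation = No


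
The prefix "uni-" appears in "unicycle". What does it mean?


Prefix: uni-
Example: unicycle (uni- + cycle)
Meaning = one


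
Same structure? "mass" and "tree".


Pattern of "mass": [0, 1, 2, 2]
Pattern of "tree": [0, 1, 2, 2]
Patterns match
Same pattern = Yes


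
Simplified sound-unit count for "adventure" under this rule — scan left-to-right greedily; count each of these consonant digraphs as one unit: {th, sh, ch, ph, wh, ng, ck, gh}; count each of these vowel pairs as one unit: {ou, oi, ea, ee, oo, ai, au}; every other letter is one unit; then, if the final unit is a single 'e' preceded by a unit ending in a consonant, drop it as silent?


Word: "adventure" (9 letters)
Left-to-right scan:
  (1) 'a' (letter)
  (2) 'd' (letter)
  (3) 'v' (letter)
  (4) 'e' (letter)
  (5) 'n' (letter)
  (6) 't' (letter)
  (7) 'u' (letter)
  (8) 'r' (letter)
  (9) 'e' (letter)
Units from scan: 9
Final unit is 'e' after a consonant -> drop as silent (-1)
Sound units = 8 units


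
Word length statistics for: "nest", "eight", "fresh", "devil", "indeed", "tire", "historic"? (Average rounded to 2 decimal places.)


Lengths: "nest"=4, "eight"=5, "fresh"=5, "devil"=5, "indeed"=6, "tire"=4, "historic"=8
Sum = 37, Count = 7
Average = 37/7 = 5.29
= avg=5.29, min=4, max=8


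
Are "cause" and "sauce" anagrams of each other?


Word 1: "cause" → sorted: acesu
Word 2: "sauce" → sorted: acesu
Same letters? acesu == acesu
Anagram = Yes


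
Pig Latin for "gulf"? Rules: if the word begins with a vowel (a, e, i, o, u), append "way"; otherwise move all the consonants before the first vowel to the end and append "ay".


Word: "gulf"
Starts with consonant(s) → move to end, add 'ay'
Consonant cluster: "g"
Pig Latin = "ulfgay"


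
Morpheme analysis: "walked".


Word: "walked"
Morphemes: walk | -ed
Each morpheme carries meaning
= 2 morphemes


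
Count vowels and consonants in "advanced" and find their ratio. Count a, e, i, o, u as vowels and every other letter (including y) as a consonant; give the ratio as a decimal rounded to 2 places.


Word: "advanced"
Vowels (a,e,i,o,u): 3
Consonants: 5
Ratio = 3/5
= 0.60


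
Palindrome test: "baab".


Word: "baab"
Reversed: "baab"
Forward == Backward? baab == baab
Palindrome = Yes


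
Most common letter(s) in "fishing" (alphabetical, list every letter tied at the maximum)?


Word: "fishing"
Letter counts:
  'f': 1
  'g': 1
  'h': 1
  'i': 2
  'n': 1
  's': 1
Maximum count = 2
Most frequent = 'i' (2 times each)


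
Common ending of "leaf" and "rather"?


Word 1: "leaf"
Word 2: "rather"
Comparing from end:
  Pos -1: 'f' != 'r' (stop)
LCS = "" (length 0)


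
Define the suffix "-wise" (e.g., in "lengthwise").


Suffix: -wise
Example: lengthwise (length + -wise)
Meaning = in the manner of


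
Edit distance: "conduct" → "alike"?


Word 1: "conduct" (length 7)
Word 2: "alike" (length 5)
One optimal edit sequence (insert/delete/substitute each cost 1):
  1. delete 'c'  (+1)
  2. delete 'o'  (+1)
  3. substitute 'n' -> 'a'  (+1)
  4. substitute 'd' -> 'l'  (+1)
  5. substitute 'u' -> 'i'  (+1)
  6. substitute 'c' -> 'k'  (+1)
  7. substitute 't' -> 'e'  (+1)
Total edit operations: 7
Edit distance = 7


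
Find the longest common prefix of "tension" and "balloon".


Word 1: "tension"
Word 2: "balloon"
Comparing from start:
  Pos 0: 't' != 'b' (stop)
LCP = "" (length 0)


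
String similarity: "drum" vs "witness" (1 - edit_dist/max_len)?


Word 1: "drum" (length 4)
Word 2: "witness" (length 7)
One optimal edit sequence:
  1. insert 'w'  (+1)
  2. insert 'i'  (+1)
  3. insert 't'  (+1)
  4. substitute 'd' -> 'n'  (+1)
  5. substitute 'r' -> 'e'  (+1)
  6. substitute 'u' -> 's'  (+1)
  7. substitute 'm' -> 's'  (+1)
Edit distance = 7
Max length = max(4, 7) = 7
Similarity = 1 - 7/7
= 0.0000


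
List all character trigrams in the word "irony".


Word: "irony" (length 5)
Number of trigrams = 5 - 3 + 1 = 3
  Position 0: "iro"
  Position 1: "ron"
  Position 2: "ony"
Trigrams = "iro", "ron", "ony"


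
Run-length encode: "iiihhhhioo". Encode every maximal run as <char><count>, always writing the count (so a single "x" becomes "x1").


String: "iiihhhhioo"
Scanning for consecutive runs:
  'i' x 3
  'h' x 4
  'i' x 1
  'o' x 2
RLE = "i3h4i1o2"


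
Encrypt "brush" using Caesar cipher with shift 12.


Word: "brush"
Shift: 12
Each letter → (letter + shift) mod 26:
  'b' (1) + 12 = 13 → 'n'
  'r' (17) + 12 = 3 → 'd'
  'u' (20) + 12 = 6 → 'g'
  's' (18) + 12 = 4 → 'e'
  'h' (7) + 12 = 19 → 't'
Result = "ndget"


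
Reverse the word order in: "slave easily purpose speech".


Original: "slave easily purpose speech"
Words (1..n): slave | easily | purpose | speech
Reversed (n..1): speech | purpose | easily | slave
Result = "speech purpose easily slave"


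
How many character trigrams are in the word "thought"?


Word: "thought" (length 7)
Number of 3-grams = length - 3 + 1 = 7 - 3 + 1
= 5


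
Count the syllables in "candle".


Word: "candle"
Syllable breakdown: can | dle
Counting: 2 parts
= 2 syllables


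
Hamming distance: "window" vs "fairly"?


Comparing character by character (same length = 6):
  Pos 0: 'w' vs 'f' !=
  Pos 1: 'i' vs 'a' !=
  Pos 2: 'n' vs 'i' !=
  Pos 3: 'd' vs 'r' !=
  Pos 4: 'o' vs 'l' !=
  Pos 5: 'w' vs 'y' !=
Hamming distance = 6


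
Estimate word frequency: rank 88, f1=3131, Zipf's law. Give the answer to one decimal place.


Zipf's law: f(r) = f(1) / r
f(1) = 3131
f(88) = 3131 / 88
= 35.6 occurrences


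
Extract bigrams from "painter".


Word: "painter" (length 7)
Number of bigrams = 7 - 2 + 1 = 6
  Position 0: "pa"
  Position 1: "ai"
  Position 2: "in"
  Position 3: "nt"
  Position 4: "te"
  Position 5: "er"
Bigrams = "pa", "ai", "in", "nt", "te", "er"


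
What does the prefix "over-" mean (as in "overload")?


Prefix: over-
Example: overload (over- + load)
Meaning = excessive


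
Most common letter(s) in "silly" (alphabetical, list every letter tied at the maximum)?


Word: "silly"
Letter counts:
  'i': 1
  'l': 2
  's': 1
  'y': 1
Maximum count = 2
Most frequent = 'l' (2 times each)


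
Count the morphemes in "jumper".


Word: "jumper"
Morphemes: jump | -er
Each morpheme carries meaning
= 2 morphemes


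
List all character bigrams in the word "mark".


Word: "mark" (length 4)
Number of bigrams = 4 - 2 + 1 = 3
  Position 0: "ma"
  Position 1: "ar"
  Position 2: "rk"
Bigrams = "ma", "ar", "rk"


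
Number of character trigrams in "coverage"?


Word: "coverage" (length 8)
Number of 3-grams = length - 3 + 1 = 8 - 3 + 1
= 6


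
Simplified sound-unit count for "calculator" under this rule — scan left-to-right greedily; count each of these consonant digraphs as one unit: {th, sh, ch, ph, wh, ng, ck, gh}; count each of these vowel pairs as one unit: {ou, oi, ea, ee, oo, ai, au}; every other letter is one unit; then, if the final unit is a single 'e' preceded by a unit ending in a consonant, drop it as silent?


Word: "calculator" (10 letters)
Left-to-right scan:
  (1) 'c' (letter)
  (2) 'a' (letter)
  (3) 'l' (letter)
  (4) 'c' (letter)
  (5) 'u' (letter)
  (6) 'l' (letter)
  (7) 'a' (letter)
  (8) 't' (letter)
  (9) 'o' (letter)
  (10) 'r' (letter)
Units from scan: 10
Sound units = 10 units


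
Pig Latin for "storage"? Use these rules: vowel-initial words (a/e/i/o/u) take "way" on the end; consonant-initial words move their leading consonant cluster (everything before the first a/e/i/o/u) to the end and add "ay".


Word: "storage"
Starts with consonant(s) → move to end, add 'ay'
Consonant cluster: "st"
Pig Latin = "oragestay"


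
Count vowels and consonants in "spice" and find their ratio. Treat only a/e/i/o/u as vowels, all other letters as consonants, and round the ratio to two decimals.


Word: "spice"
Vowels (a,e,i,o,u): 2
Consonants: 3
Ratio = 2/3
= 0.67


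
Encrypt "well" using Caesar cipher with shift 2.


Word: "well"
Shift: 2
Each letter → (letter + shift) mod 26:
  'w' (22) + 2 = 24 → 'y'
  'e' (4) + 2 = 6 → 'g'
  'l' (11) + 2 = 13 → 'n'
  'l' (11) + 2 = 13 → 'n'
Result = "ygnn"


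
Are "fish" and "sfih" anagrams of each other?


Word 1: "fish" → sorted: fhis
Word 2: "sfih" → sorted: fhis
Same letters? fhis == fhis
Anagram = Yes


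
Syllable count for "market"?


Word: "market"
Syllable breakdown: mar | ket
Counting: 2 parts
= 2 syllables


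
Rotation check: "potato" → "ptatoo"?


Word: "potato", Candidate: "ptatoo"
Method: check if candidate is substring of word+word
"potatopotato" contains "ptatoo"? No
Is rotation = No


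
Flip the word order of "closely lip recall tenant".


Original: "closely lip recall tenant"
Words (1..n): closely | lip | recall | tenant
Reversed (n..1): tenant | recall | lip | closely
Result = "tenant recall lip closely"


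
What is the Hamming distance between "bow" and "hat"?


Comparing character by character (same length = 3):
  Pos 0: 'b' vs 'h' !=
  Pos 1: 'o' vs 'a' !=
  Pos 2: 'w' vs 't' !=
Hamming distance = 3


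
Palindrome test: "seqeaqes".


Word: "seqeaqes"
Reversed: "seqaeqes"
Forward == Backward? seqeaqes != seqaeqes
Palindrome = No


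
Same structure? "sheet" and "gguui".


Pattern of "sheet": [0, 1, 2, 2, 3]
Pattern of "gguui": [0, 0, 1, 1, 2]
Patterns do not match
Same pattern = No


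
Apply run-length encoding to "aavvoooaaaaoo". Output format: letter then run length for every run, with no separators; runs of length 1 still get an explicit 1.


String: "aavvoooaaaaoo"
Scanning for consecutive runs:
  'a' x 2
  'v' x 2
  'o' x 3
  'a' x 4
  'o' x 2
RLE = "a2v2o3a4o2"


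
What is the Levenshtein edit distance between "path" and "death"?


Word 1: "path" (length 4)
Word 2: "death" (length 5)
One optimal edit sequence (insert/delete/substitute each cost 1):
  1. insert 'd'  (+1)
  2. substitute 'p' -> 'e'  (+1)
  3. keep 'a'
  4. keep 't'
  5. keep 'h'
Total edit operations: 2
Edit distance = 2


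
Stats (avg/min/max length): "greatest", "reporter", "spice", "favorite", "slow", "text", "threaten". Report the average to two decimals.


Lengths: "greatest"=8, "reporter"=8, "spice"=5, "favorite"=8, "slow"=4, "text"=4, "threaten"=8
Sum = 45, Count = 7
Average = 45/7 = 6.43
= avg=6.43, min=4, max=8


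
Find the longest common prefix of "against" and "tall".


Word 1: "against"
Word 2: "tall"
Comparing from start:
  Pos 0: 'a' != 't' (stop)
LCP = "" (length 0)


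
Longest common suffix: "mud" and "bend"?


Word 1: "mud"
Word 2: "bend"
Comparing from end:
  Pos -1: 'd' == 'd'
  Pos -2: 'u' != 'n' (stop)
LCS = "d" (length 1)


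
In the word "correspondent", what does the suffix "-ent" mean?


Suffix: -ent
Example: correspondent (correspond + -ent)
Meaning = one who / that which


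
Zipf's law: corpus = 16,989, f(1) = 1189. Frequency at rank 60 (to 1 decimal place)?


Zipf's law: f(r) = f(1) / r
f(1) = 1189
f(60) = 1189 / 60
= 19.8 occurrences


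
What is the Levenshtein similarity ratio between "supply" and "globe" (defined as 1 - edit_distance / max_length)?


Word 1: "supply" (length 6)
Word 2: "globe" (length 5)
One optimal edit sequence:
  1. delete 's'  (+1)
  2. substitute 'u' -> 'g'  (+1)
  3. substitute 'p' -> 'l'  (+1)
  4. substitute 'p' -> 'o'  (+1)
  5. substitute 'l' -> 'b'  (+1)
  6. substitute 'y' -> 'e'  (+1)
Edit distance = 6
Max length = max(6, 5) = 6
Similarity = 1 - 6/6
= 0.0000


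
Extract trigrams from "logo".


Word: "logo" (length 4)
Number of trigrams = 4 - 3 + 1 = 2
  Position 0: "log"
  Position 1: "ogo"
Trigrams = "log", "ogo"


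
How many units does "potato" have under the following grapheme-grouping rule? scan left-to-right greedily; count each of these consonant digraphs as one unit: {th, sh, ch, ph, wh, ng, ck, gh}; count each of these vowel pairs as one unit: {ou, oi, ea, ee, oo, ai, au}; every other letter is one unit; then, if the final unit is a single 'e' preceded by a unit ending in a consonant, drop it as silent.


Word: "potato" (6 letters)
Left-to-right scan:
  1. 'p' (letter)
  2. 'o' (letter)
  3. 't' (letter)
  4. 'a' (letter)
  5. 't' (letter)
  6. 'o' (letter)
Units from scan: 6
Sound units = 6 units


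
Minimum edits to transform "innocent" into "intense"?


Word 1: "innocent" (length 8)
Word 2: "intense" (length 7)
One optimal edit sequence (insert/delete/substitute each cost 1):
  1. keep 'i'
  2. delete 'n'  (+1)
  3. keep 'n'
  4. delete 'o'  (+1)
  5. substitute 'c' -> 't'  (+1)
  6. keep 'e'
  7. keep 'n'
  8. insert 's'  (+1)
  9. substitute 't' -> 'e'  (+1)
Total edit operations: 5
Edit distance = 5


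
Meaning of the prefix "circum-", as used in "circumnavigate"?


Prefix: circum-
As in: circumnavigate -> circum- + navigate
Meaning = around


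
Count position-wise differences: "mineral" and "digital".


Comparing character by character (same length = 7):
  Pos 0: 'm' vs 'd' !=
  Pos 1: 'i' vs 'i' =
  Pos 2: 'n' vs 'g' !=
  Pos 3: 'e' vs 'i' !=
  Pos 4: 'r' vs 't' !=
  Pos 5: 'a' vs 'a' =
  Pos 6: 'l' vs 'l' =
Hamming distance = 4


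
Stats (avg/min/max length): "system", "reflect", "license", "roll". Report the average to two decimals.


Lengths: "system"=6, "reflect"=7, "license"=7, "roll"=4
Sum = 24, Count = 4
Average = 24/4 = 6.00
= avg=6.00, min=4, max=7


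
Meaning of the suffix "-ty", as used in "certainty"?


Suffix: -ty
Example: certainty = certain + -ty
Meaning = quality of


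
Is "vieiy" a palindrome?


Word: "vieiy"
Reversed: "yieiv"
Forward == Backward? vieiy != yieiv
Palindrome = No


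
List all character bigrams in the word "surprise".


Word: "surprise" (length 8)
Number of bigrams = 8 - 2 + 1 = 7
  Position 0: "su"
  Position 1: "ur"
  Position 2: "rp"
  Position 3: "pr"
  Position 4: "ri"
  Position 5: "is"
  Position 6: "se"
Bigrams = "su", "ur", "rp", "pr", "ri", "is", "se"


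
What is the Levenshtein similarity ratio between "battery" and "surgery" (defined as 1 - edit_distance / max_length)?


Word 1: "battery" (length 7)
Word 2: "surgery" (length 7)
One optimal edit sequence:
  1. substitute 'b' -> 's'  (+1)
  2. substitute 'a' -> 'u'  (+1)
  3. substitute 't' -> 'r'  (+1)
  4. substitute 't' -> 'g'  (+1)
  5. keep 'e'
  6. keep 'r'
  7. keep 'y'
Edit distance = 4
Max length = max(7, 7) = 7
Similarity = 1 - 4/7
= 0.4286


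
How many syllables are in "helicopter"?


Word: "helicopter"
Syllable breakdown: hel | i | cop | ter
Counting: 4 parts
= 4 syllables


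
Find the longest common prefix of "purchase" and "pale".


Word 1: "purchase"
Word 2: "pale"
Comparing from start:
  Pos 0: 'p' == 'p'
  Pos 1: 'u' != 'a' (stop)
LCP = "p" (length 1)


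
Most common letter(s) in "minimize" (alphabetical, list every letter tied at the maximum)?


Word: "minimize"
Letter counts:
  'e': 1
  'i': 3
  'm': 2
  'n': 1
  'z': 1
Maximum count = 3
Most frequent = 'i' (3 times each)


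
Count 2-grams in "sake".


Word: "sake" (length 4)
Number of 2-grams = length - 2 + 1 = 4 - 2 + 1
= 3


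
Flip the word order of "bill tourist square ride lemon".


Original: "bill tourist square ride lemon"
Words (1..n): bill | tourist | square | ride | lemon
Reversed (n..1): lemon | ride | square | tourist | bill
Result = "lemon ride square tourist bill"


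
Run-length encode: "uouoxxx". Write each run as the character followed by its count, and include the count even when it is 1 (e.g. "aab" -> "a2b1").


String: "uouoxxx"
Scanning for consecutive runs:
  'u' x 1
  'o' x 1
  'u' x 1
  'o' x 1
  'x' x 3
RLE = "u1o1u1o1x3"


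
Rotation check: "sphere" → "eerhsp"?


Word: "sphere", Candidate: "eerhsp"
Method: check if candidate is substring of word+word
"spheresphere" contains "eerhsp"? No
Is rotation = No


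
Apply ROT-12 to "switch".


Word: "switch"
Shift: 12
Each letter → (letter + shift) mod 26:
  's' (18) + 12 = 4 → 'e'
  'w' (22) + 12 = 8 → 'i'
  'i' (8) + 12 = 20 → 'u'
  't' (19) + 12 = 5 → 'f'
  'c' (2) + 12 = 14 → 'o'
  'h' (7) + 12 = 19 → 't'
Result = "eiufot"


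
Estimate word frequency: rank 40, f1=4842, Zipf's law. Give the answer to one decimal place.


Zipf's law: f(r) = f(1) / r
f(1) = 4842
f(40) = 4842 / 40
= 121.1 occurrences


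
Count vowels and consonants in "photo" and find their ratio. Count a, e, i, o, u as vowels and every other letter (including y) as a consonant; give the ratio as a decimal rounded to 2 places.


Word: "photo"
Vowels (a,e,i,o,u): 2
Consonants: 3
Ratio = 2/3
= 0.67


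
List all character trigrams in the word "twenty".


Word: "twenty" (length 6)
Number of trigrams = 6 - 3 + 1 = 4
  Position 0: "twe"
  Position 1: "wen"
  Position 2: "ent"
  Position 3: "nty"
Trigrams = "twe", "wen", "ent", "nty"


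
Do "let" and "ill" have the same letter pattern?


Pattern of "let": [0, 1, 2]
Pattern of "ill": [0, 1, 1]
Patterns do not match
Same pattern = No


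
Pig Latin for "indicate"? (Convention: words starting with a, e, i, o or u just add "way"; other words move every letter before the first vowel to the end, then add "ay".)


Word: "indicate"
Starts with vowel → add 'way'
Pig Latin = "indicateway"


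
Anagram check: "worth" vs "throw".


Word 1: "worth" → sorted: hortw
Word 2: "throw" → sorted: hortw
Same letters? hortw == hortw
Anagram = Yes


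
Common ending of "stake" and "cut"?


Word 1: "stake"
Word 2: "cut"
Comparing from end:
  Pos -1: 'e' != 't' (stop)
LCS = "" (length 0)


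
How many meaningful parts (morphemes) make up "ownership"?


Word: "ownership"
Morphemes: own | -er | -ship
Each morpheme carries meaning
= 3 morphemes


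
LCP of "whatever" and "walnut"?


Word 1: "whatever"
Word 2: "walnut"
Comparing from start:
  Pos 0: 'w' == 'w'
  Pos 1: 'h' != 'a' (stop)
LCP = "w" (length 1)


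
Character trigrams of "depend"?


Word: "depend" (length 6)
Number of trigrams = 6 - 3 + 1 = 4
  Position 0: "dep"
  Position 1: "epe"
  Position 2: "pen"
  Position 3: "end"
Trigrams = "dep", "epe", "pen", "end"


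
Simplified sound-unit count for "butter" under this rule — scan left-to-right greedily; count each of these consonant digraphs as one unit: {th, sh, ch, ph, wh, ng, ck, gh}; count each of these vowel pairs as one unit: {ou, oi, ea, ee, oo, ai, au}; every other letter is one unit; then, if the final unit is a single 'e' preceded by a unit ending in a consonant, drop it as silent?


Word: "butter" (6 letters)
Left-to-right scan:
  [1] 'b' (letter)
  [2] 'u' (letter)
  [3] 't' (letter)
  [4] 't' (letter)
  [5] 'e' (letter)
  [6] 'r' (letter)
Units from scan: 6
Sound units = 6 units


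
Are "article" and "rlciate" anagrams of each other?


Word 1: "article" → sorted: aceilrt
Word 2: "rlciate" → sorted: aceilrt
Same letters? aceilrt == aceilrt
Anagram = Yes


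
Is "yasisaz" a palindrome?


Word: "yasisaz"
Reversed: "zasisay"
Forward == Backward? yasisaz != zasisay
Palindrome = No


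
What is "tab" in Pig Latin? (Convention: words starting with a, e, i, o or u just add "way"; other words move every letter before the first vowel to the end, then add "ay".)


Word: "tab"
Starts with consonant(s) → move to end, add 'ay'
Consonant cluster: "t"
Pig Latin = "abtay"


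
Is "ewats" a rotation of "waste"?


Word: "waste", Candidate: "ewats"
Method: check if candidate is substring of word+word
"wastewaste" contains "ewats"? No
Is rotation = No


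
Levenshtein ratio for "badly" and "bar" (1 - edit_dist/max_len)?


Word 1: "badly" (length 5)
Word 2: "bar" (length 3)
One optimal edit sequence:
  1. keep 'b'
  2. keep 'a'
  3. delete 'd'  (+1)
  4. delete 'l'  (+1)
  5. substitute 'y' -> 'r'  (+1)
Edit distance = 3
Max length = max(5, 3) = 5
Similarity = 1 - 3/5
= 0.4000


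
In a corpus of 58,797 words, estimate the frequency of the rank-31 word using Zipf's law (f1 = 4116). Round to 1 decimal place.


Zipf's law: f(r) = f(1) / r
f(1) = 4116
f(31) = 4116 / 31
= 132.8 occurrences


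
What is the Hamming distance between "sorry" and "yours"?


Comparing character by character (same length = 5):
  Pos 0: 's' vs 'y' !=
  Pos 1: 'o' vs 'o' =
  Pos 2: 'r' vs 'u' !=
  Pos 3: 'r' vs 'r' =
  Pos 4: 'y' vs 's' !=
Hamming distance = 3


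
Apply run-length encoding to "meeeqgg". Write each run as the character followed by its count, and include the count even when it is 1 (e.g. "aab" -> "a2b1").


String: "meeeqgg"
Scanning for consecutive runs:
  'm' x 1
  'e' x 3
  'q' x 1
  'g' x 2
RLE = "m1e3q1g2"


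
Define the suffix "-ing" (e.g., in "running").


Suffix: -ing
Example: running = run + -ing, with a spelling change
Meaning = present participle


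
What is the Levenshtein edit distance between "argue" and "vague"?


Word 1: "argue" (length 5)
Word 2: "vague" (length 5)
One optimal edit sequence (insert/delete/substitute each cost 1):
  1. substitute 'a' -> 'v'  (+1)
  2. substitute 'r' -> 'a'  (+1)
  3. keep 'g'
  4. keep 'u'
  5. keep 'e'
Total edit operations: 2
Edit distance = 2


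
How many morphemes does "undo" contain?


Word: "undo"
Morphemes: un- / do
Each morpheme carries meaning
= 2 morphemes


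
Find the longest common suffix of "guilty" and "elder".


Word 1: "guilty"
Word 2: "elder"
Comparing from end:
  Pos -1: 'y' != 'r' (stop)
LCS = "" (length 0)


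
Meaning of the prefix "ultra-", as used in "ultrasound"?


Prefix: ultra-
As in: ultrasound -> ultra- + sound
Meaning = beyond


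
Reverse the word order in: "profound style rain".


Original: "profound style rain"
Words (1..n): profound | style | rain
Reversed (n..1): rain | style | profound
Result = "rain style profound"


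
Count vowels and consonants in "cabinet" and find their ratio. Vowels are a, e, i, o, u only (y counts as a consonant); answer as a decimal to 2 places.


Word: "cabinet"
Vowels (a,e,i,o,u): 3
Consonants: 4
Ratio = 3/4
= 0.75


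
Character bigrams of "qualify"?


Word: "qualify" (length 7)
Number of bigrams = 7 - 2 + 1 = 6
  Position 0: "qu"
  Position 1: "ua"
  Position 2: "al"
  Position 3: "li"
  Position 4: "if"
  Position 5: "fy"
Bigrams = "qu", "ua", "al", "li", "if", "fy"


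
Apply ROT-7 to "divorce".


Word: "divorce"
Shift: 7
Each letter → (letter + shift) mod 26:
  'd' (3) + 7 = 10 → 'k'
  'i' (8) + 7 = 15 → 'p'
  'v' (21) + 7 = 2 → 'c'
  'o' (14) + 7 = 21 → 'v'
  'r' (17) + 7 = 24 → 'y'
  'c' (2) + 7 = 9 → 'j'
  'e' (4) + 7 = 11 → 'l'
Result = "kpcvyjl"


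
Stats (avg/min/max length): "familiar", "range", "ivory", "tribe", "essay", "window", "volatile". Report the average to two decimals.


Lengths: "familiar"=8, "range"=5, "ivory"=5, "tribe"=5, "essay"=5, "window"=6, "volatile"=8
Sum = 42, Count = 7
Average = 42/7 = 6.00
= avg=6.00, min=5, max=8


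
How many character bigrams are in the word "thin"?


Word: "thin" (length 4)
Number of 2-grams = length - 2 + 1 = 4 - 2 + 1
= 3


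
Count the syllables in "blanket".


Word: "blanket"
Syllable breakdown: blan | ket
Counting: 2 parts
= 2 syllables


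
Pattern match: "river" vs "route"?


Pattern of "river": [0, 1, 2, 3, 0]
Pattern of "route": [0, 1, 2, 3, 4]
Patterns do not match
Same pattern = No


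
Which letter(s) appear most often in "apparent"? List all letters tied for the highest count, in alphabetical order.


Word: "apparent"
Letter counts:
  'a': 2
  'e': 1
  'n': 1
  'p': 2
  'r': 1
  't': 1
Maximum count = 2
Most frequent = 'a', 'p' (2 times each)


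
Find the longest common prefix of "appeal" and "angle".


Word 1: "appeal"
Word 2: "angle"
Comparing from start:
  Pos 0: 'a' == 'a'
  Pos 1: 'p' != 'n' (stop)
LCP = "a" (length 1)


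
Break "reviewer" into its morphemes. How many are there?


Word: "reviewer"
Morphemes: re- | view | -er
Each morpheme carries meaning
= 3 morphemes


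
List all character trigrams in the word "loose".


Word: "loose" (length 5)
Number of trigrams = 5 - 3 + 1 = 3
  Position 0: "loo"
  Position 1: "oos"
  Position 2: "ose"
Trigrams = "loo", "oos", "ose"


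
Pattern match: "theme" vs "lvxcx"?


Pattern of "theme": [0, 1, 2, 3, 2]
Pattern of "lvxcx": [0, 1, 2, 3, 2]
Patterns match
Same pattern = Yes


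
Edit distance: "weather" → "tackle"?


Word 1: "weather" (length 7)
Word 2: "tackle" (length 6)
One optimal edit sequence (insert/delete/substitute each cost 1):
  1. delete 'w'  (+1)
  2. substitute 'e' -> 't'  (+1)
  3. keep 'a'
  4. substitute 't' -> 'c'  (+1)
  5. substitute 'h' -> 'k'  (+1)
  6. substitute 'e' -> 'l'  (+1)
  7. substitute 'r' -> 'e'  (+1)
Total edit operations: 6
Edit distance = 6


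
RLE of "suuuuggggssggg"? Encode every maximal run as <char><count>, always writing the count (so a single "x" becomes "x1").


String: "suuuuggggssggg"
Scanning for consecutive runs:
  's' x 1
  'u' x 4
  'g' x 4
  's' x 2
  'g' x 3
RLE = "s1u4g4s2g3"


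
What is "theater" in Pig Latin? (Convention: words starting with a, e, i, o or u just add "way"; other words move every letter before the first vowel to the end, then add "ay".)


Word: "theater"
Starts with consonant(s) → move to end, add 'ay'
Consonant cluster: "th"
Pig Latin = "eaterthay"


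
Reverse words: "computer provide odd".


Original: "computer provide odd"
Words (1..n): computer | provide | odd
Reversed (n..1): odd | provide | computer
Result = "odd provide computer"


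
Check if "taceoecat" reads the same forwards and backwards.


Word: "taceoecat"
Reversed: "taceoecat"
Forward == Backward? taceoecat == taceoecat
Palindrome = Yes


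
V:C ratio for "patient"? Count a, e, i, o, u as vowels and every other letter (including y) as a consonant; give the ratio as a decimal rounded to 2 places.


Word: "patient"
Vowels (a,e,i,o,u): 3
Consonants: 4
Ratio = 3/4
= 0.75


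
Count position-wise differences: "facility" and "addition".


Comparing character by character (same length = 8):
  Pos 0: 'f' vs 'a' !=
  Pos 1: 'a' vs 'd' !=
  Pos 2: 'c' vs 'd' !=
  Pos 3: 'i' vs 'i' =
  Pos 4: 'l' vs 't' !=
  Pos 5: 'i' vs 'i' =
  Pos 6: 't' vs 'o' !=
  Pos 7: 'y' vs 'n' !=
Hamming distance = 6


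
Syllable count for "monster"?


Word: "monster"
Syllable breakdown: mon | ster
Counting: 2 parts
= 2 syllables


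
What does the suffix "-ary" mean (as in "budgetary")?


Suffix: -ary
Example: budgetary (budget + -ary)
Meaning = relating to


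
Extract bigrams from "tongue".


Word: "tongue" (length 6)
Number of bigrams = 6 - 2 + 1 = 5
  Position 0: "to"
  Position 1: "on"
  Position 2: "ng"
  Position 3: "gu"
  Position 4: "ue"
Bigrams = "to", "on", "ng", "gu", "ue"


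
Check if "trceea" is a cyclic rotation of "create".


Word: "create", Candidate: "trceea"
Method: check if candidate is substring of word+word
"createcreate" contains "trceea"? No
Is rotation = No


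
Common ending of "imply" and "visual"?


Word 1: "imply"
Word 2: "visual"
Comparing from end:
  Pos -1: 'y' != 'l' (stop)
LCS = "" (length 0)


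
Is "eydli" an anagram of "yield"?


Word 1: "yield" → sorted: deily
Word 2: "eydli" → sorted: deily
Same letters? deily == deily
Anagram = Yes


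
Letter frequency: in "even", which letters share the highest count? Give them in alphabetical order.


Word: "even"
Letter counts:
  'e': 2
  'n': 1
  'v': 1
Maximum count = 2
Most frequent = 'e' (2 times each)


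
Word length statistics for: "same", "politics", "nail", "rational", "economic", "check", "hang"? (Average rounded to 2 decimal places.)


Lengths: "same"=4, "politics"=8, "nail"=4, "rational"=8, "economic"=8, "check"=5, "hang"=4
Sum = 41, Count = 7
Average = 41/7 = 5.86
= avg=5.86, min=4, max=8


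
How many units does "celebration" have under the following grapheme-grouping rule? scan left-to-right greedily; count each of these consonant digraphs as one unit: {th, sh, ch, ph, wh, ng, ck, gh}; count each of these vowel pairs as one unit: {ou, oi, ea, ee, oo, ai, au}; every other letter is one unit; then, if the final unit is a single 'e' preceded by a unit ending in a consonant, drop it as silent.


Word: "celebration" (11 letters)
Left-to-right scan:
  (1) 'c' (letter)
  (2) 'e' (letter)
  (3) 'l' (letter)
  (4) 'e' (letter)
  (5) 'b' (letter)
  (6) 'r' (letter)
  (7) 'a' (letter)
  (8) 't' (letter)
  (9) 'i' (letter)
  (10) 'o' (letter)
  (11) 'n' (letter)
Units from scan: 11
Sound units = 11 units


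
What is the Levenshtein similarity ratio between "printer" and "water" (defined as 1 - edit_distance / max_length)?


Word 1: "printer" (length 7)
Word 2: "water" (length 5)
One optimal edit sequence:
  1. delete 'p'  (+1)
  2. delete 'r'  (+1)
  3. substitute 'i' -> 'w'  (+1)
  4. substitute 'n' -> 'a'  (+1)
  5. keep 't'
  6. keep 'e'
  7. keep 'r'
Edit distance = 4
Max length = max(7, 5) = 7
Similarity = 1 - 4/7
= 0.4286


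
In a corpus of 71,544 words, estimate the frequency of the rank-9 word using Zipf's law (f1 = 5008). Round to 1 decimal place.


Zipf's law: f(r) = f(1) / r
f(1) = 5008
f(9) = 5008 / 9
= 556.4 occurrences


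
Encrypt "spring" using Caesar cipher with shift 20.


Word: "spring"
Shift: 20
Each letter → (letter + shift) mod 26:
  's' (18) + 20 = 12 → 'm'
  'p' (15) + 20 = 9 → 'j'
  'r' (17) + 20 = 11 → 'l'
  'i' (8) + 20 = 2 → 'c'
  'n' (13) + 20 = 7 → 'h'
  'g' (6) + 20 = 0 → 'a'
Result = "mjlcha"
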